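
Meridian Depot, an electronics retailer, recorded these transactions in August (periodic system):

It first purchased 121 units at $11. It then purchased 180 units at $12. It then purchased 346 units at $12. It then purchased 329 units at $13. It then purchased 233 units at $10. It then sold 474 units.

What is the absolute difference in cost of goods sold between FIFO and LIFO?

FIFO COGS: 121 @ $11 + 180 @ $12 + 173 @ $12 = $5,567
LIFO COGS: 233 @ $10 + 241 @ $13 = $5,463
Difference = |$5,567 − $5,463| = $104

$104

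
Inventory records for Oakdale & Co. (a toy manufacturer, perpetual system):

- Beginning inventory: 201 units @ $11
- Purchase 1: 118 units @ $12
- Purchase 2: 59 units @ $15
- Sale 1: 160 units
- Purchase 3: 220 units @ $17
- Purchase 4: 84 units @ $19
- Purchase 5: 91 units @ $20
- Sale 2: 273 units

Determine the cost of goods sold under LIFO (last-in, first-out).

COGS = $7,179

Sale 1 (160) [LIFO — newest first]: 59 @ $15 + 101 @ $12 = $2,097
Sale 2 (273) [LIFO — newest first]: 91 @ $20 + 84 @ $19 + 98 @ $17 = $5,082
Total COGS = $2,097 + $5,082 = $7,179
Ending inventory: 201 @ $11 + 17 @ $12 + 122 @ $17 = $4,489
Check: goods available $11,668 = COGS $7,179 + ending $4,489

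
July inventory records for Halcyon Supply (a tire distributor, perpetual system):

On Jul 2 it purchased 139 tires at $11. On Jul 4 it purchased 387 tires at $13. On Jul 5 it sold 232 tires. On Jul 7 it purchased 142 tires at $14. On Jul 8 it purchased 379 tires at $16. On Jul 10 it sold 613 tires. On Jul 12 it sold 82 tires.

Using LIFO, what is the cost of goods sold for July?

COGS = $13,292

Jul 5, 232 sold [LIFO — newest first]: 232 @ $13 = $3,016
Jul 10, 613 sold [LIFO — newest first]: 379 @ $16 + 142 @ $14 + 92 @ $13 = $9,248
Jul 12, 82 sold [LIFO — newest first]: 63 @ $13 + 19 @ $11 = $1,028
Total COGS = $3,016 + $9,248 + $1,028 = $13,292
Ending inventory: 120 @ $11 = $1,320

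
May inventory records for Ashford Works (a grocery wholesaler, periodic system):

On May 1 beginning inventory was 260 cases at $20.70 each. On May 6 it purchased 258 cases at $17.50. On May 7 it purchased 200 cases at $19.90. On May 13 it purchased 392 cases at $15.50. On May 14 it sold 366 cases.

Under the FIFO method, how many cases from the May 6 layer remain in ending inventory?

152

May 14, 366 sold [FIFO — oldest first]: 260 @ $20.70 + 106 @ $17.50 = $7,237.00
Ending inventory: 152 @ $17.50 + 200 @ $19.90 + 392 @ $15.50 = $12,716.00
Check: goods available $19,953.00 = COGS $7,237.00 + ending $12,716.00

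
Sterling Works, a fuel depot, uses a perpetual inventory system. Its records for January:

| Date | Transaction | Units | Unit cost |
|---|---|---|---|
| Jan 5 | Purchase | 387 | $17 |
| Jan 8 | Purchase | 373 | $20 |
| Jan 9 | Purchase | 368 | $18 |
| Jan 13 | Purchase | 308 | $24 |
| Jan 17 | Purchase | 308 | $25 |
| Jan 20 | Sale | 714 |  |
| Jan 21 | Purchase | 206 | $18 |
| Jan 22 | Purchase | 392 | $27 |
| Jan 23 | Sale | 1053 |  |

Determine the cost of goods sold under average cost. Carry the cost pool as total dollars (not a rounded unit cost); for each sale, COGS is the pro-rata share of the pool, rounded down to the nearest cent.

COGS = $37,540.82

After Jan 5: 387 on hand, pool $6,579.00 (≈ $17.0000 each)
After Jan 8: 760 on hand, pool $14,039.00 (≈ $18.4724 each)
After Jan 9: 1128 on hand, pool $20,663.00 (≈ $18.3183 each)
After Jan 13: 1436 on hand, pool $28,055.00 (≈ $19.5369 each)
After Jan 17: 1744 on hand, pool $35,755.00 (≈ $20.5017 each)
Jan 20, sell 714: 714/1744 × $35,755.00 → $14,638.22
After Jan 21: 1236 on hand, pool $24,824.78 (≈ $20.0848 each)
After Jan 22: 1628 on hand, pool $35,408.78 (≈ $21.7499 each)
Jan 23, sell 1053: 1053/1628 × $35,408.78 → $22,902.60
Total COGS = $14,638.22 + $22,902.60 = $37,540.82
Ending inventory (cost pool remaining) = $12,506.18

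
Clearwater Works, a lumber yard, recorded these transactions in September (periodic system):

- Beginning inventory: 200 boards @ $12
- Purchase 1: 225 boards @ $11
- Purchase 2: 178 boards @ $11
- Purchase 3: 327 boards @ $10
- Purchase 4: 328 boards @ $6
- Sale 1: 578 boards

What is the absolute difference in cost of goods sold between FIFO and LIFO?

$2,090

FIFO COGS: 200 @ $12 + 225 @ $11 + 153 @ $11 = $6,558
LIFO COGS: 328 @ $6 + 250 @ $10 = $4,468
Difference = |$6,558 − $4,468| = $2,090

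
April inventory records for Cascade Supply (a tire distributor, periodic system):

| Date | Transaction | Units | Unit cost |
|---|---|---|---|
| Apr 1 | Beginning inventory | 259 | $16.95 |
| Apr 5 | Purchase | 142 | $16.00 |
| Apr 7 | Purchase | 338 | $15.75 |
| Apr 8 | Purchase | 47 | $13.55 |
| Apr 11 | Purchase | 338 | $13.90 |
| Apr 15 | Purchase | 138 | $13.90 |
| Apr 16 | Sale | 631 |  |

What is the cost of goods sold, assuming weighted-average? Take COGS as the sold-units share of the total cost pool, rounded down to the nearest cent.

COGS = $9,619.40

Apr 16, sell 631: 631/1262 × $19,238.80 → $9,619.40
Ending inventory (cost pool remaining) = $9,619.40
Check: goods available $19,238.80 = COGS $9,619.40 + ending $9,619.40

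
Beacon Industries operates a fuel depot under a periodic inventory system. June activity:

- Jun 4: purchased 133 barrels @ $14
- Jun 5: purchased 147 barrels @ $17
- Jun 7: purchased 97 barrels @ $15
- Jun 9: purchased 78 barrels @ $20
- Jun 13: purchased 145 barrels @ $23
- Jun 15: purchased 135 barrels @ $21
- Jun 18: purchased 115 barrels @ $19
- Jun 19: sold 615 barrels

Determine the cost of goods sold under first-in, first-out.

Jun 19, 615 sold [FIFO — oldest first]: 133 @ $14 + 147 @ $17 + 97 @ $15 + 78 @ $20 + 145 @ $23 + 15 @ $21 = $11,026
Ending inventory: 120 @ $21 + 115 @ $19 = $4,705

COGS = $11,026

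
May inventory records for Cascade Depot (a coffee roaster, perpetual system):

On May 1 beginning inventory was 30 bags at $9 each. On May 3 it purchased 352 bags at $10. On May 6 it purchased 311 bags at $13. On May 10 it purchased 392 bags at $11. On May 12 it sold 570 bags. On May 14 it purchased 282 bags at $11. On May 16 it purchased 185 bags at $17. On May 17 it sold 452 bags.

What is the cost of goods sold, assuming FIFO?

COGS = $11,452

May 12, 570 sold [FIFO — oldest first]: 30 @ $9 + 352 @ $10 + 188 @ $13 = $6,234
May 17, 452 sold [FIFO — oldest first]: 123 @ $13 + 329 @ $11 = $5,218
Total COGS = $6,234 + $5,218 = $11,452
Ending inventory: 63 @ $11 + 282 @ $11 + 185 @ $17 = $6,940
Check: goods available $18,392 = COGS $11,452 + ending $6,940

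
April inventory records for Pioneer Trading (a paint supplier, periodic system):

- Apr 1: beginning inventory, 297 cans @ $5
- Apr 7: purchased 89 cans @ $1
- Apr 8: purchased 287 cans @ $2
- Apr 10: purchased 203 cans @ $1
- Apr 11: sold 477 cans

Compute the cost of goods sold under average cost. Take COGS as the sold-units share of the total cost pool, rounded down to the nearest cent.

Apr 11, sell 477: 477/876 × $2,351.00 → $1,280.16
Ending inventory (cost pool remaining) = $1,070.84

COGS = $1,280.16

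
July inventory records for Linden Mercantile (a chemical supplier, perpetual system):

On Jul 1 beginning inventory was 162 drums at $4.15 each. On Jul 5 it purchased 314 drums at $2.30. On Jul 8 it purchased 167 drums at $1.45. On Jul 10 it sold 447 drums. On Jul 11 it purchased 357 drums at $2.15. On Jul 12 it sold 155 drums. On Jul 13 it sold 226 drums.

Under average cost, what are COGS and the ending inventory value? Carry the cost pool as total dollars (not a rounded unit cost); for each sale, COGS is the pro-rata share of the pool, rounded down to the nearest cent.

COGS = $2,010.29; ending inventory = $393.91

After Jul 1: 162 on hand, pool $672.30 (≈ $4.1500 each)
After Jul 5: 476 on hand, pool $1,394.50 (≈ $2.9296 each)
After Jul 8: 643 on hand, pool $1,636.65 (≈ $2.5453 each)
Jul 10, sell 447: 447/643 × $1,636.65 → $1,137.76
After Jul 11: 553 on hand, pool $1,266.44 (≈ $2.2901 each)
Jul 12, sell 155: 155/553 × $1,266.44 → $354.96
Jul 13, sell 226: 226/398 × $911.48 → $517.57
Total COGS = $1,137.76 + $354.96 + $517.57 = $2,010.29
Ending inventory (cost pool remaining) = $393.91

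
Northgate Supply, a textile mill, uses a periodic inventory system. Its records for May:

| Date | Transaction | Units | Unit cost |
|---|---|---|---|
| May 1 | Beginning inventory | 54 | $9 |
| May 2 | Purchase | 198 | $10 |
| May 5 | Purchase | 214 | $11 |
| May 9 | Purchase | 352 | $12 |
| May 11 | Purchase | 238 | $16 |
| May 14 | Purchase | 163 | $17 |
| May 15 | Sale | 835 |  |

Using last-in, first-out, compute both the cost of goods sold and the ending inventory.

May 15, 835 sold [LIFO — newest first]: 163 @ $17 + 238 @ $16 + 352 @ $12 + 82 @ $11 = $11,705
Ending inventory: 54 @ $9 + 198 @ $10 + 132 @ $11 = $3,918

COGS = $11,705; ending inventory = $3,918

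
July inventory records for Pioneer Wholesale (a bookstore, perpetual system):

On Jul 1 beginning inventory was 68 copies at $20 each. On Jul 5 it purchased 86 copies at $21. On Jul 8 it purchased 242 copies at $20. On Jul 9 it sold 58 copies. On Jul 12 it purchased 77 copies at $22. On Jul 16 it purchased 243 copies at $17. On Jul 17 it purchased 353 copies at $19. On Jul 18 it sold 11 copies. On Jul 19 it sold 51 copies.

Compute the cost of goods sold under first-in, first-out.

Jul 9, 58 sold [FIFO — oldest first]: 58 @ $20 = $1,160
Jul 18, 11 sold [FIFO — oldest first]: 10 @ $20 + 1 @ $21 = $221
Jul 19, 51 sold [FIFO — oldest first]: 51 @ $21 = $1,071
Total COGS = $1,160 + $221 + $1,071 = $2,452
Ending inventory: 34 @ $21 + 242 @ $20 + 77 @ $22 + 243 @ $17 + 353 @ $19 = $18,086

COGS = $2,452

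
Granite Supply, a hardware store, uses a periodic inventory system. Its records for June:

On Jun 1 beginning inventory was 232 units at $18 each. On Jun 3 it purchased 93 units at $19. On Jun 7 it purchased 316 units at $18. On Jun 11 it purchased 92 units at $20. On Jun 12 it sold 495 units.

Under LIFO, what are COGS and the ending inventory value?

COGS = $9,181; ending inventory = $4,290

Jun 12, 495 sold [LIFO — newest first]: 92 @ $20 + 316 @ $18 + 87 @ $19 = $9,181
Ending inventory: 232 @ $18 + 6 @ $19 = $4,290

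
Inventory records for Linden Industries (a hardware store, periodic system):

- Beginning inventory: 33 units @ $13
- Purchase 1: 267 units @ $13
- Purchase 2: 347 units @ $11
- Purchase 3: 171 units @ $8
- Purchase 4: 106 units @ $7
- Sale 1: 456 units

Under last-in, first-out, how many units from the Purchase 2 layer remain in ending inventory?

168

Sale 1 (456) [LIFO — newest first]: 106 @ $7 + 171 @ $8 + 179 @ $11 = $4,079
Ending inventory: 33 @ $13 + 267 @ $13 + 168 @ $11 = $5,748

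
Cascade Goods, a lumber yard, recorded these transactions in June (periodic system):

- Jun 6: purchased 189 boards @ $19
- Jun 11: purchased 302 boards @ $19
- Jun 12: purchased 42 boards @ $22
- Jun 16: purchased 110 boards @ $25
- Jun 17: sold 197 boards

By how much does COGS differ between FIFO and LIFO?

$786

FIFO COGS: 189 @ $19 + 8 @ $19 = $3,743
LIFO COGS: 110 @ $25 + 42 @ $22 + 45 @ $19 = $4,529
Difference = |$3,743 − $4,529| = $786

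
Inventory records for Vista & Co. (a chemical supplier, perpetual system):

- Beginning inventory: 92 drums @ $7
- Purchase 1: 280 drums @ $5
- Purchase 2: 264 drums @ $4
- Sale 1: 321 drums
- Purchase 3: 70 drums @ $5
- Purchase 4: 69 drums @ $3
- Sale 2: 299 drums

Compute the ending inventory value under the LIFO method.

Sale 1 (321) [LIFO — newest first]: 264 @ $4 + 57 @ $5 = $1,341
Sale 2 (299) [LIFO — newest first]: 69 @ $3 + 70 @ $5 + 160 @ $5 = $1,357
Total COGS = $1,341 + $1,357 = $2,698
Ending inventory: 92 @ $7 + 63 @ $5 = $959

Ending inventory = $959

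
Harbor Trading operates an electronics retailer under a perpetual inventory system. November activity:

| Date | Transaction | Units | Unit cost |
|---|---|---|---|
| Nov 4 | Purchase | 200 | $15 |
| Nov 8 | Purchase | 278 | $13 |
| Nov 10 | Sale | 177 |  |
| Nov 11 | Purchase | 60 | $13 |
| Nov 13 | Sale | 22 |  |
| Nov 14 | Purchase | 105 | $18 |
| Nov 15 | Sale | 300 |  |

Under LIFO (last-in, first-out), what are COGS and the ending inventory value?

COGS = $7,124; ending inventory = $2,160

Nov 10, 177 sold [LIFO — newest first]: 177 @ $13 = $2,301
Nov 13, 22 sold [LIFO — newest first]: 22 @ $13 = $286
Nov 15, 300 sold [LIFO — newest first]: 105 @ $18 + 38 @ $13 + 101 @ $13 + 56 @ $15 = $4,537
Total COGS = $2,301 + $286 + $4,537 = $7,124
Ending inventory: 144 @ $15 = $2,160
Check: goods available $9,284 = COGS $7,124 + ending $2,160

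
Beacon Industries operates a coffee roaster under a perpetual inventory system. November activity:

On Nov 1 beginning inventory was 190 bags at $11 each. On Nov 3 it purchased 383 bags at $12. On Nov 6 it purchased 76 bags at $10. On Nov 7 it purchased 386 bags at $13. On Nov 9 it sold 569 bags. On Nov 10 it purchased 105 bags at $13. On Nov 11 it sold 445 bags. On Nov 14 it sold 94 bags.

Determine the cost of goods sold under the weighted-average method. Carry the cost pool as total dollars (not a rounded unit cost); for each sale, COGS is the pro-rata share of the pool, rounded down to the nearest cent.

After Nov 1: 190 on hand, pool $2,090.00 (≈ $11.0000 each)
After Nov 3: 573 on hand, pool $6,686.00 (≈ $11.6684 each)
After Nov 6: 649 on hand, pool $7,446.00 (≈ $11.4730 each)
After Nov 7: 1035 on hand, pool $12,464.00 (≈ $12.0425 each)
Nov 9, sell 569: 569/1035 × $12,464.00 → $6,852.18
After Nov 10: 571 on hand, pool $6,976.82 (≈ $12.2186 each)
Nov 11, sell 445: 445/571 × $6,976.82 → $5,437.27
Nov 14, sell 94: 94/126 × $1,539.55 → $1,148.55
Total COGS = $6,852.18 + $5,437.27 + $1,148.55 = $13,438.00
Ending inventory (cost pool remaining) = $391.00
Check: goods available $13,829.00 = COGS $13,438.00 + ending $391.00

COGS = $13,438.00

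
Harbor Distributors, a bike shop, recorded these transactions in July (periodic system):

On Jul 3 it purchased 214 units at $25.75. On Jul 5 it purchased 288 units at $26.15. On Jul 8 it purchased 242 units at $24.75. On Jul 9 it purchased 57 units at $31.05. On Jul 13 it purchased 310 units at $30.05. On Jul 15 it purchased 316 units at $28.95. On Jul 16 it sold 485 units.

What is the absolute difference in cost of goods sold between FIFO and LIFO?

FIFO COGS: 214 @ $25.75 + 271 @ $26.15 = $12,597.15
LIFO COGS: 316 @ $28.95 + 169 @ $30.05 = $14,226.65
Difference = |$12,597.15 − $14,226.65| = $1,629.50

$1,629.50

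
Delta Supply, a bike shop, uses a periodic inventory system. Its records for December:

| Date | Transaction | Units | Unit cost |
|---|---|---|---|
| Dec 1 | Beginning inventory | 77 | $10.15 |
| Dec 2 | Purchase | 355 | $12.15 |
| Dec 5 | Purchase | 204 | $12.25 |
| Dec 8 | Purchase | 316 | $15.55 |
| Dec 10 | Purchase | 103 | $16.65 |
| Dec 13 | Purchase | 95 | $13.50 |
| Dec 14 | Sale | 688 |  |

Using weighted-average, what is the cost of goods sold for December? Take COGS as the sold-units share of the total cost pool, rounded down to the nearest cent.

Dec 14, sell 688: 688/1150 × $15,505.05 → $9,276.06
Ending inventory (cost pool remaining) = $6,228.99
Check: goods available $15,505.05 = COGS $9,276.06 + ending $6,228.99

COGS = $9,276.06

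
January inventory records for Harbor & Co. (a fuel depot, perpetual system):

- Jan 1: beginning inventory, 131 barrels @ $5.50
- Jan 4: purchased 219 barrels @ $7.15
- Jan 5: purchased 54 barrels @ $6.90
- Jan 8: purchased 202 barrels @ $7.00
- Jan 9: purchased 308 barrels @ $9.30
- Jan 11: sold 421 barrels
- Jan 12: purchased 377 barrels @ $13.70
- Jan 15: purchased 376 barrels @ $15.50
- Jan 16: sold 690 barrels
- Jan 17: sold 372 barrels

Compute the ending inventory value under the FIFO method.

Jan 11, 421 sold [FIFO — oldest first]: 131 @ $5.50 + 219 @ $7.15 + 54 @ $6.90 + 17 @ $7.00 = $2,777.95
Jan 16, 690 sold [FIFO — oldest first]: 185 @ $7.00 + 308 @ $9.30 + 197 @ $13.70 = $6,858.30
Jan 17, 372 sold [FIFO — oldest first]: 180 @ $13.70 + 192 @ $15.50 = $5,442.00
Total COGS = $2,777.95 + $6,858.30 + $5,442.00 = $15,078.25
Ending inventory: 184 @ $15.50 = $2,852.00

Ending inventory = $2,852.00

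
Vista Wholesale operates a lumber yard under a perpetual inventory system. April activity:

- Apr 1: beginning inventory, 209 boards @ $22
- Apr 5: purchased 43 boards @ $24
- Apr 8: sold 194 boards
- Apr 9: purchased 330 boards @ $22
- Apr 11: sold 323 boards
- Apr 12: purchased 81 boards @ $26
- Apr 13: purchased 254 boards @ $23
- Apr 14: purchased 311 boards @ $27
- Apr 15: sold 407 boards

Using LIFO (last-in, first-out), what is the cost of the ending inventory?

Ending inventory = $7,170

Apr 8, 194 sold [LIFO — newest first]: 43 @ $24 + 151 @ $22 = $4,354
Apr 11, 323 sold [LIFO — newest first]: 323 @ $22 = $7,106
Apr 15, 407 sold [LIFO — newest first]: 311 @ $27 + 96 @ $23 = $10,605
Total COGS = $4,354 + $7,106 + $10,605 = $22,065
Ending inventory: 58 @ $22 + 7 @ $22 + 81 @ $26 + 158 @ $23 = $7,170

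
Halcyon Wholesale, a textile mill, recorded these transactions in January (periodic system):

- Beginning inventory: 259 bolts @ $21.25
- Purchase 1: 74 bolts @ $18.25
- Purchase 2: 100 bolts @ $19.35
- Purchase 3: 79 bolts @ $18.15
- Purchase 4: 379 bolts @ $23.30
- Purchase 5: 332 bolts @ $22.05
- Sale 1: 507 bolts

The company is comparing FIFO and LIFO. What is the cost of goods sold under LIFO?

COGS = $11,398.10

FIFO COGS: 259 @ $21.25 + 74 @ $18.25 + 100 @ $19.35 + 74 @ $18.15 = $10,132.35
LIFO COGS: 332 @ $22.05 + 175 @ $23.30 = $11,398.10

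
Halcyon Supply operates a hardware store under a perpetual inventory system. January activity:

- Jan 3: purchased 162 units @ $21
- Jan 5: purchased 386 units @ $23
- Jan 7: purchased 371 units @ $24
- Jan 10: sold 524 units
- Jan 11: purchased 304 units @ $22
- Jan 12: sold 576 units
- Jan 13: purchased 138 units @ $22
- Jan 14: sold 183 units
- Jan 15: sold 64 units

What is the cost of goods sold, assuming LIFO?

COGS = $30,614

Jan 10, 524 sold [LIFO — newest first]: 371 @ $24 + 153 @ $23 = $12,423
Jan 12, 576 sold [LIFO — newest first]: 304 @ $22 + 233 @ $23 + 39 @ $21 = $12,866
Jan 14, 183 sold [LIFO — newest first]: 138 @ $22 + 45 @ $21 = $3,981
Jan 15, 64 sold [LIFO — newest first]: 64 @ $21 = $1,344
Total COGS = $12,423 + $12,866 + $3,981 + $1,344 = $30,614
Ending inventory: 14 @ $21 = $294
Check: goods available $30,908 = COGS $30,614 + ending $294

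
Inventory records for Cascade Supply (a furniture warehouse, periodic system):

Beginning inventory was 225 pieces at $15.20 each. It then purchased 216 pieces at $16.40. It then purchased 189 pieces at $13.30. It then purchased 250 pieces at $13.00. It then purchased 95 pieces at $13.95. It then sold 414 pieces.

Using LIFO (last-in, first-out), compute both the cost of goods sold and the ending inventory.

Sale 1 (414) [LIFO — newest first]: 95 @ $13.95 + 250 @ $13.00 + 69 @ $13.30 = $5,492.95
Ending inventory: 225 @ $15.20 + 216 @ $16.40 + 120 @ $13.30 = $8,558.40
Check: goods available $14,051.35 = COGS $5,492.95 + ending $8,558.40

COGS = $5,492.95; ending inventory = $8,558.40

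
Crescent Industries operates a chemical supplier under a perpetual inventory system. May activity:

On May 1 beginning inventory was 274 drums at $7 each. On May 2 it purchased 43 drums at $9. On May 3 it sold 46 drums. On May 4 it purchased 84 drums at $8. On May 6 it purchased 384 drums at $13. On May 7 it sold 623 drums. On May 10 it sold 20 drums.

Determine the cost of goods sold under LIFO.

May 3, 46 sold [LIFO — newest first]: 43 @ $9 + 3 @ $7 = $408
May 7, 623 sold [LIFO — newest first]: 384 @ $13 + 84 @ $8 + 155 @ $7 = $6,749
May 10, 20 sold [LIFO — newest first]: 20 @ $7 = $140
Total COGS = $408 + $6,749 + $140 = $7,297
Ending inventory: 96 @ $7 = $672

COGS = $7,297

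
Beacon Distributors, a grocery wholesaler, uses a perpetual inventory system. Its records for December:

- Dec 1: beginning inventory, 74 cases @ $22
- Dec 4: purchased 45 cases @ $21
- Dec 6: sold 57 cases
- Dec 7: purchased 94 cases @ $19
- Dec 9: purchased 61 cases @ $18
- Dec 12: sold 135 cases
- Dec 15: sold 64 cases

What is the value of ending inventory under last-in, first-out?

Ending inventory = $396

Dec 6, 57 sold [LIFO — newest first]: 45 @ $21 + 12 @ $22 = $1,209
Dec 12, 135 sold [LIFO — newest first]: 61 @ $18 + 74 @ $19 = $2,504
Dec 15, 64 sold [LIFO — newest first]: 20 @ $19 + 44 @ $22 = $1,348
Total COGS = $1,209 + $2,504 + $1,348 = $5,061
Ending inventory: 18 @ $22 = $396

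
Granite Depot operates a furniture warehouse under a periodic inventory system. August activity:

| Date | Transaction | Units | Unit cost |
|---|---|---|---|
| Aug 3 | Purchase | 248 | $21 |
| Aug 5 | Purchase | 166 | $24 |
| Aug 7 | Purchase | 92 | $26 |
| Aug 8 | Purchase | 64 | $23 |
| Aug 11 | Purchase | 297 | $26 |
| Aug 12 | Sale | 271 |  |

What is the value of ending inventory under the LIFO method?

Aug 12, 271 sold [LIFO — newest first]: 271 @ $26 = $7,046
Ending inventory: 248 @ $21 + 166 @ $24 + 92 @ $26 + 64 @ $23 + 26 @ $26 = $13,732
Check: goods available $20,778 = COGS $7,046 + ending $13,732

Ending inventory = $13,732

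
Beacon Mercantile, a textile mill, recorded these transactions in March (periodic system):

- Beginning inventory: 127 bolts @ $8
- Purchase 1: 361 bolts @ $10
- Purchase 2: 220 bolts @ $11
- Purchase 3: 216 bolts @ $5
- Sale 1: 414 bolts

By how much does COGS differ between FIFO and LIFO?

$628

FIFO COGS: 127 @ $8 + 287 @ $10 = $3,886
LIFO COGS: 216 @ $5 + 198 @ $11 = $3,258
Difference = |$3,886 − $3,258| = $628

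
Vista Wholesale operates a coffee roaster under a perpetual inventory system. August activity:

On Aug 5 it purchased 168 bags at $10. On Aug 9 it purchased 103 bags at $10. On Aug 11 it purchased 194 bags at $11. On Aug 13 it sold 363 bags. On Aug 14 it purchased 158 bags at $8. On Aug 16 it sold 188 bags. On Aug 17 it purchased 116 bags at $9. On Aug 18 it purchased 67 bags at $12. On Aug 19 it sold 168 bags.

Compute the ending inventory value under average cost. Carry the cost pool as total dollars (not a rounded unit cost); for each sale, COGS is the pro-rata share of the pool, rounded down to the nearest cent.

After Aug 5: 168 on hand, pool $1,680.00 (≈ $10.0000 each)
After Aug 9: 271 on hand, pool $2,710.00 (≈ $10.0000 each)
After Aug 11: 465 on hand, pool $4,844.00 (≈ $10.4172 each)
Aug 13, sell 363: 363/465 × $4,844.00 → $3,781.44
After Aug 14: 260 on hand, pool $2,326.56 (≈ $8.9483 each)
Aug 16, sell 188: 188/260 × $2,326.56 → $1,682.28
After Aug 17: 188 on hand, pool $1,688.28 (≈ $8.9802 each)
After Aug 18: 255 on hand, pool $2,492.28 (≈ $9.7736 each)
Aug 19, sell 168: 168/255 × $2,492.28 → $1,641.97
Total COGS = $3,781.44 + $1,682.28 + $1,641.97 = $7,105.69
Ending inventory (cost pool remaining) = $850.31
Check: goods available $7,956.00 = COGS $7,105.69 + ending $850.31

Ending inventory = $850.31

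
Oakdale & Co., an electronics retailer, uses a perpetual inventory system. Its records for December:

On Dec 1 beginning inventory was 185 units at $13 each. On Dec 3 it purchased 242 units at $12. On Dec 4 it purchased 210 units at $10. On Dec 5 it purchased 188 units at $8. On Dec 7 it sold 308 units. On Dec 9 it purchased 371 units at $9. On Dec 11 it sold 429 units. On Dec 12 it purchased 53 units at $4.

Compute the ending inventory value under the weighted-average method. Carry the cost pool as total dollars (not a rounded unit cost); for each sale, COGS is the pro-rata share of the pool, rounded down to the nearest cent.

Ending inventory = $4,825.00

After Dec 1: 185 on hand, pool $2,405.00 (≈ $13.0000 each)
After Dec 3: 427 on hand, pool $5,309.00 (≈ $12.4333 each)
After Dec 4: 637 on hand, pool $7,409.00 (≈ $11.6311 each)
After Dec 5: 825 on hand, pool $8,913.00 (≈ $10.8036 each)
Dec 7, sell 308: 308/825 × $8,913.00 → $3,327.52
After Dec 9: 888 on hand, pool $8,924.48 (≈ $10.0501 each)
Dec 11, sell 429: 429/888 × $8,924.48 → $4,311.48
After Dec 12: 512 on hand, pool $4,825.00 (≈ $9.4238 each)
Total COGS = $3,327.52 + $4,311.48 = $7,639.00
Ending inventory (cost pool remaining) = $4,825.00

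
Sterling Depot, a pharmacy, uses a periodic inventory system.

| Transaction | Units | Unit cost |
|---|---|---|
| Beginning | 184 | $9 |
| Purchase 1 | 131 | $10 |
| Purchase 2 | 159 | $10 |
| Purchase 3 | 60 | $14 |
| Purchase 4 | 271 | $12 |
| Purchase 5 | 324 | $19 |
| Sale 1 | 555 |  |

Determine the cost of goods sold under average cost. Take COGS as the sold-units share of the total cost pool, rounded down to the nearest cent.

COGS = $7,277.43

Sale 1, sell 555: 555/1129 × $14,804.00 → $7,277.43
Ending inventory (cost pool remaining) = $7,526.57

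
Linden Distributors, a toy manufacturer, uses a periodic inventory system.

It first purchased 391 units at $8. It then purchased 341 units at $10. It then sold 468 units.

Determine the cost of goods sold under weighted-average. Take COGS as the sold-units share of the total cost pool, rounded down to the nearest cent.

COGS = $4,180.03

Sale 1, sell 468: 468/732 × $6,538.00 → $4,180.03
Ending inventory (cost pool remaining) = $2,357.97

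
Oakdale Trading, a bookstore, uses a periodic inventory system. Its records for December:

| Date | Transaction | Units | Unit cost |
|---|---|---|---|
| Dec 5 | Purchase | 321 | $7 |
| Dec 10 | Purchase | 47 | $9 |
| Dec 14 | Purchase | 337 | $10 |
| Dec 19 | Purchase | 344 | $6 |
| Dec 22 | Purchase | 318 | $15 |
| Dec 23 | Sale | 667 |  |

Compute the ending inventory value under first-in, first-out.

Ending inventory = $7,214

Dec 23, 667 sold [FIFO — oldest first]: 321 @ $7 + 47 @ $9 + 299 @ $10 = $5,660
Ending inventory: 38 @ $10 + 344 @ $6 + 318 @ $15 = $7,214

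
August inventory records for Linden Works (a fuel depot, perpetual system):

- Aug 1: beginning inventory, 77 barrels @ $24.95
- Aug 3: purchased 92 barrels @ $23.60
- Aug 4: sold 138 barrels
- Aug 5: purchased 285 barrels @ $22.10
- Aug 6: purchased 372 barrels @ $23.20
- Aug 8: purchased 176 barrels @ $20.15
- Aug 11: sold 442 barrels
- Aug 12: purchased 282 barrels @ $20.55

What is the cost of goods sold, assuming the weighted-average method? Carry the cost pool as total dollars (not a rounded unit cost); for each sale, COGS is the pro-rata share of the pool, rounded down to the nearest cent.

COGS = $13,177.18

After Aug 1: 77 on hand, pool $1,921.15 (≈ $24.9500 each)
After Aug 3: 169 on hand, pool $4,092.35 (≈ $24.2151 each)
Aug 4, sell 138: 138/169 × $4,092.35 → $3,341.68
After Aug 5: 316 on hand, pool $7,049.17 (≈ $22.3075 each)
After Aug 6: 688 on hand, pool $15,679.57 (≈ $22.7901 each)
After Aug 8: 864 on hand, pool $19,225.97 (≈ $22.2523 each)
Aug 11, sell 442: 442/864 × $19,225.97 → $9,835.50
After Aug 12: 704 on hand, pool $15,185.57 (≈ $21.5704 each)
Total COGS = $3,341.68 + $9,835.50 = $13,177.18
Ending inventory (cost pool remaining) = $15,185.57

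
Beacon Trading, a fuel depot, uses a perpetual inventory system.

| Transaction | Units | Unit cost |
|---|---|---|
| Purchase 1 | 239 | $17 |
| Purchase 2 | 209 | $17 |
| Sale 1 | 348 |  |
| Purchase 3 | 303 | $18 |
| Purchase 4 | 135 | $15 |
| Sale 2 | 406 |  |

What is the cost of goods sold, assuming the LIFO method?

COGS = $12,819

Sale 1 (348) [LIFO — newest first]: 209 @ $17 + 139 @ $17 = $5,916
Sale 2 (406) [LIFO — newest first]: 135 @ $15 + 271 @ $18 = $6,903
Total COGS = $5,916 + $6,903 = $12,819
Ending inventory: 100 @ $17 + 32 @ $18 = $2,276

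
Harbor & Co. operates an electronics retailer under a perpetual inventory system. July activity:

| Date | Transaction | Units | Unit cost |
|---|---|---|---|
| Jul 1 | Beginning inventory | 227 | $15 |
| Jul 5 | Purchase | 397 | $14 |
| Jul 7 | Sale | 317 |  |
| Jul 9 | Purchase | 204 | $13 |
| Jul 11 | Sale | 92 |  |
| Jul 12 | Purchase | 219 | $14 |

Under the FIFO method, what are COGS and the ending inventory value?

Jul 7, 317 sold [FIFO — oldest first]: 227 @ $15 + 90 @ $14 = $4,665
Jul 11, 92 sold [FIFO — oldest first]: 92 @ $14 = $1,288
Total COGS = $4,665 + $1,288 = $5,953
Ending inventory: 215 @ $14 + 204 @ $13 + 219 @ $14 = $8,728

COGS = $5,953; ending inventory = $8,728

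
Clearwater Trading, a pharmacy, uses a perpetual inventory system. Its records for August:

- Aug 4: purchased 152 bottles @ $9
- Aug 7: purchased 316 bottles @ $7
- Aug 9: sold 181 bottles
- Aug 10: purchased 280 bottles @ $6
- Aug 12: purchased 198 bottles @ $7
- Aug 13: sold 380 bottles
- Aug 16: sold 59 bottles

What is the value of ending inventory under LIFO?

Ending inventory = $2,547

Aug 9, 181 sold [LIFO — newest first]: 181 @ $7 = $1,267
Aug 13, 380 sold [LIFO — newest first]: 198 @ $7 + 182 @ $6 = $2,478
Aug 16, 59 sold [LIFO — newest first]: 59 @ $6 = $354
Total COGS = $1,267 + $2,478 + $354 = $4,099
Ending inventory: 152 @ $9 + 135 @ $7 + 39 @ $6 = $2,547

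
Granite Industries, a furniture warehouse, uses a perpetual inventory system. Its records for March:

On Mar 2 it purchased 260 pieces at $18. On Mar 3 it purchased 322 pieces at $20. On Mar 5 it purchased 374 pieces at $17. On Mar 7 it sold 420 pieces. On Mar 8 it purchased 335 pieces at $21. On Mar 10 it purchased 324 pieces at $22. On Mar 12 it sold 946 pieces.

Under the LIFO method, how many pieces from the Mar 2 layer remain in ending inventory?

Mar 7, 420 sold [LIFO — newest first]: 374 @ $17 + 46 @ $20 = $7,278
Mar 12, 946 sold [LIFO — newest first]: 324 @ $22 + 335 @ $21 + 276 @ $20 + 11 @ $18 = $19,881
Total COGS = $7,278 + $19,881 = $27,159
Ending inventory: 249 @ $18 = $4,482

249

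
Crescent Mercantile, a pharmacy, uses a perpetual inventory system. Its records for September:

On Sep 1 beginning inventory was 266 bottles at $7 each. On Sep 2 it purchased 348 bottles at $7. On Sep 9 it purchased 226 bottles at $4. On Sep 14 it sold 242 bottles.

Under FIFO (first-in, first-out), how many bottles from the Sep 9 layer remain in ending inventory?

226

Sep 14, 242 sold [FIFO — oldest first]: 242 @ $7 = $1,694
Ending inventory: 24 @ $7 + 348 @ $7 + 226 @ $4 = $3,508
Check: goods available $5,202 = COGS $1,694 + ending $3,508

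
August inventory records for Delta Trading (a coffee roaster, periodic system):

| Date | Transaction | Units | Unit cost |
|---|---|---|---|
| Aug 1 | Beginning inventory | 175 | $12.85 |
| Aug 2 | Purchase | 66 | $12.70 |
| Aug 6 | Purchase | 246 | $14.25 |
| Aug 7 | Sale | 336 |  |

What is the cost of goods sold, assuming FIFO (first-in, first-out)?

COGS = $4,440.70

Aug 7, 336 sold [FIFO — oldest first]: 175 @ $12.85 + 66 @ $12.70 + 95 @ $14.25 = $4,440.70
Ending inventory: 151 @ $14.25 = $2,151.75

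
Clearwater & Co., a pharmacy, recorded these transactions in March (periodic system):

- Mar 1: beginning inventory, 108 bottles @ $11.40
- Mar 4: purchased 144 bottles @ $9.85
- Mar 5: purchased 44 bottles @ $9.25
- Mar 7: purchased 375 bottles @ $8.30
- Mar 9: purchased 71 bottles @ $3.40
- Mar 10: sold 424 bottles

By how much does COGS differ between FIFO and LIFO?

$947.70

FIFO COGS: 108 @ $11.40 + 144 @ $9.85 + 44 @ $9.25 + 128 @ $8.30 = $4,119.00
LIFO COGS: 71 @ $3.40 + 353 @ $8.30 = $3,171.30
Difference = |$4,119.00 − $3,171.30| = $947.70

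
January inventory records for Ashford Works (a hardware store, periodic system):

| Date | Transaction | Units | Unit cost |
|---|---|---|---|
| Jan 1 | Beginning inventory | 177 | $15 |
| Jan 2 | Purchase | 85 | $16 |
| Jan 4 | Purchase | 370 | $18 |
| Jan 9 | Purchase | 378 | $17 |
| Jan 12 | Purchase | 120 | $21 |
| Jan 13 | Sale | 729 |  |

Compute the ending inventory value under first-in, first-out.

Jan 13, 729 sold [FIFO — oldest first]: 177 @ $15 + 85 @ $16 + 370 @ $18 + 97 @ $17 = $12,324
Ending inventory: 281 @ $17 + 120 @ $21 = $7,297

Ending inventory = $7,297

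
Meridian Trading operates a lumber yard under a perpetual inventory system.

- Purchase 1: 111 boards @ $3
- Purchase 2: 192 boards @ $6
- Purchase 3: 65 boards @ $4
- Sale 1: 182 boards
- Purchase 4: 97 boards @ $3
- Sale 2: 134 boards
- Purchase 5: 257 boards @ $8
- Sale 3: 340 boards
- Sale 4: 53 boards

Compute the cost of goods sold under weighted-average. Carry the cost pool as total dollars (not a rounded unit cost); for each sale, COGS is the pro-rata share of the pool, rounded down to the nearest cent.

COGS = $4,006.39

After Purchase 1: 111 on hand, pool $333.00 (≈ $3.0000 each)
After Purchase 2: 303 on hand, pool $1,485.00 (≈ $4.9010 each)
After Purchase 3: 368 on hand, pool $1,745.00 (≈ $4.7418 each)
Sale 1, sell 182: 182/368 × $1,745.00 → $863.01
After Purchase 4: 283 on hand, pool $1,172.99 (≈ $4.1448 each)
Sale 2, sell 134: 134/283 × $1,172.99 → $555.40
After Purchase 5: 406 on hand, pool $2,673.59 (≈ $6.5852 each)
Sale 3, sell 340: 340/406 × $2,673.59 → $2,238.96
Sale 4, sell 53: 53/66 × $434.63 → $349.02
Total COGS = $863.01 + $555.40 + $2,238.96 + $349.02 = $4,006.39
Ending inventory (cost pool remaining) = $85.61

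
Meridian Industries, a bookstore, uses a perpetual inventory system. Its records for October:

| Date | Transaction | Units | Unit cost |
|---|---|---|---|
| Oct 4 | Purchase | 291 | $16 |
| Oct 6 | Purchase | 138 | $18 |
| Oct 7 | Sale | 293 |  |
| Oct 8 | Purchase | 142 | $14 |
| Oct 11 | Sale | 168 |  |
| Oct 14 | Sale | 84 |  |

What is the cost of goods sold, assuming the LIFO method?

Oct 7, 293 sold [LIFO — newest first]: 138 @ $18 + 155 @ $16 = $4,964
Oct 11, 168 sold [LIFO — newest first]: 142 @ $14 + 26 @ $16 = $2,404
Oct 14, 84 sold [LIFO — newest first]: 84 @ $16 = $1,344
Total COGS = $4,964 + $2,404 + $1,344 = $8,712
Ending inventory: 26 @ $16 = $416

COGS = $8,712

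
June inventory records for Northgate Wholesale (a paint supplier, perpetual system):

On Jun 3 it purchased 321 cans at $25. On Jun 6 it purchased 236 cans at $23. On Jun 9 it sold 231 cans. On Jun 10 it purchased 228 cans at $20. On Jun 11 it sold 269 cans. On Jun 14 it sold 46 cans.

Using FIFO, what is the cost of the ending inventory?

Ending inventory = $4,813

Jun 9, 231 sold [FIFO — oldest first]: 231 @ $25 = $5,775
Jun 11, 269 sold [FIFO — oldest first]: 90 @ $25 + 179 @ $23 = $6,367
Jun 14, 46 sold [FIFO — oldest first]: 46 @ $23 = $1,058
Total COGS = $5,775 + $6,367 + $1,058 = $13,200
Ending inventory: 11 @ $23 + 228 @ $20 = $4,813
Check: goods available $18,013 = COGS $13,200 + ending $4,813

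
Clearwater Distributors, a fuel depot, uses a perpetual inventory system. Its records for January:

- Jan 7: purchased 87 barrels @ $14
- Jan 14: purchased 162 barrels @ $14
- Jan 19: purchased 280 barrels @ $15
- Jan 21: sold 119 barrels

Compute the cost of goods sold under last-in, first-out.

Jan 21, 119 sold [LIFO — newest first]: 119 @ $15 = $1,785
Ending inventory: 87 @ $14 + 162 @ $14 + 161 @ $15 = $5,901
Check: goods available $7,686 = COGS $1,785 + ending $5,901

COGS = $1,785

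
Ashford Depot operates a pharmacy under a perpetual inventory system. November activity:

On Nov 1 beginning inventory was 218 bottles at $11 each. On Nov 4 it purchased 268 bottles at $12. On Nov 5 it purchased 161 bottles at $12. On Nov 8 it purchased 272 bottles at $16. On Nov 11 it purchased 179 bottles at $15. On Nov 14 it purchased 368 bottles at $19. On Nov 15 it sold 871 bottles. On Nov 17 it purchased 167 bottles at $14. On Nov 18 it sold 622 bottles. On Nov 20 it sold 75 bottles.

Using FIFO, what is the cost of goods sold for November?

Nov 15, 871 sold [FIFO — oldest first]: 218 @ $11 + 268 @ $12 + 161 @ $12 + 224 @ $16 = $11,130
Nov 18, 622 sold [FIFO — oldest first]: 48 @ $16 + 179 @ $15 + 368 @ $19 + 27 @ $14 = $10,823
Nov 20, 75 sold [FIFO — oldest first]: 75 @ $14 = $1,050
Total COGS = $11,130 + $10,823 + $1,050 = $23,003
Ending inventory: 65 @ $14 = $910

COGS = $23,003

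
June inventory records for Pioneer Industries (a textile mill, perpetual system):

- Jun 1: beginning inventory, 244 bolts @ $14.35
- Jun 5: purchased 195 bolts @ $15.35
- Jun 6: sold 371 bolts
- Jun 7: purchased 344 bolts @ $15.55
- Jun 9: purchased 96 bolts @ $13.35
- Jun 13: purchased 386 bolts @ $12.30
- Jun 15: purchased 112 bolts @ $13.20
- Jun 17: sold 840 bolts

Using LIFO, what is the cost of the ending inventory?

Ending inventory = $2,499.70

Jun 6, 371 sold [LIFO — newest first]: 195 @ $15.35 + 176 @ $14.35 = $5,518.85
Jun 17, 840 sold [LIFO — newest first]: 112 @ $13.20 + 386 @ $12.30 + 96 @ $13.35 + 246 @ $15.55 = $11,333.10
Total COGS = $5,518.85 + $11,333.10 = $16,851.95
Ending inventory: 68 @ $14.35 + 98 @ $15.55 = $2,499.70
Check: goods available $19,351.65 = COGS $16,851.95 + ending $2,499.70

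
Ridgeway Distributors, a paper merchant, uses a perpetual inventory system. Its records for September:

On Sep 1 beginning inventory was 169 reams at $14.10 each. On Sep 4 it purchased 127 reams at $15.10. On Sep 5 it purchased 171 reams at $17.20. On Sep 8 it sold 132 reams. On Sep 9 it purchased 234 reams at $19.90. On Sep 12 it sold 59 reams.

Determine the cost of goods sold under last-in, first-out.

Sep 8, 132 sold [LIFO — newest first]: 132 @ $17.20 = $2,270.40
Sep 12, 59 sold [LIFO — newest first]: 59 @ $19.90 = $1,174.10
Total COGS = $2,270.40 + $1,174.10 = $3,444.50
Ending inventory: 169 @ $14.10 + 127 @ $15.10 + 39 @ $17.20 + 175 @ $19.90 = $8,453.90
Check: goods available $11,898.40 = COGS $3,444.50 + ending $8,453.90

COGS = $3,444.50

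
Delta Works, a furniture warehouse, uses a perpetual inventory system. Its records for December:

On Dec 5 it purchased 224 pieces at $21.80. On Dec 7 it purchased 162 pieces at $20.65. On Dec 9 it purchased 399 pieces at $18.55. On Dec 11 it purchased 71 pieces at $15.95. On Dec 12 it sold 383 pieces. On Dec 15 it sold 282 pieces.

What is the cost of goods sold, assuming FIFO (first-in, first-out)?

Dec 12, 383 sold [FIFO — oldest first]: 224 @ $21.80 + 159 @ $20.65 = $8,166.55
Dec 15, 282 sold [FIFO — oldest first]: 3 @ $20.65 + 279 @ $18.55 = $5,237.40
Total COGS = $8,166.55 + $5,237.40 = $13,403.95
Ending inventory: 120 @ $18.55 + 71 @ $15.95 = $3,358.45

COGS = $13,403.95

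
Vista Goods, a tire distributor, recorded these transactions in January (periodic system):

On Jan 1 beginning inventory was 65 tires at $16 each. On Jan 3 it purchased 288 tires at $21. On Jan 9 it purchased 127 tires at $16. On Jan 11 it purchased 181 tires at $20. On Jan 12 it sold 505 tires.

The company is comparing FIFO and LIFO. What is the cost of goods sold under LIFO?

COGS = $9,789

FIFO COGS: 65 @ $16 + 288 @ $21 + 127 @ $16 + 25 @ $20 = $9,620
LIFO COGS: 181 @ $20 + 127 @ $16 + 197 @ $21 = $9,789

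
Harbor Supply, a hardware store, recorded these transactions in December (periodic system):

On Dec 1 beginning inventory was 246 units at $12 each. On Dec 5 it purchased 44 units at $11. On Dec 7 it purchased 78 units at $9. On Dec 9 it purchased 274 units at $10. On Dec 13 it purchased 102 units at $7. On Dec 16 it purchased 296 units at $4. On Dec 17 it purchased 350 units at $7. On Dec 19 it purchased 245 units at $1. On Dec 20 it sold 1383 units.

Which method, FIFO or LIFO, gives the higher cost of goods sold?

FIFO COGS: 246 @ $12 + 44 @ $11 + 78 @ $9 + 274 @ $10 + 102 @ $7 + 296 @ $4 + 343 @ $7 = $11,177
LIFO COGS: 245 @ $1 + 350 @ $7 + 296 @ $4 + 102 @ $7 + 274 @ $10 + 78 @ $9 + 38 @ $11 = $8,453

FIFO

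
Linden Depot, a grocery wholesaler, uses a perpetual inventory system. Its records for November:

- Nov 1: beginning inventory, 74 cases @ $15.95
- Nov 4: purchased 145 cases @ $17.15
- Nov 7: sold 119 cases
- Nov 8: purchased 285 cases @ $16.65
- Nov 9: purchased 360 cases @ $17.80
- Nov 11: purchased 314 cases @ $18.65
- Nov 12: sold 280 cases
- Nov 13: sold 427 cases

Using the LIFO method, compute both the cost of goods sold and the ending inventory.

COGS = $14,854.40; ending inventory = $5,822.00

Nov 7, 119 sold [LIFO — newest first]: 119 @ $17.15 = $2,040.85
Nov 12, 280 sold [LIFO — newest first]: 280 @ $18.65 = $5,222.00
Nov 13, 427 sold [LIFO — newest first]: 34 @ $18.65 + 360 @ $17.80 + 33 @ $16.65 = $7,591.55
Total COGS = $2,040.85 + $5,222.00 + $7,591.55 = $14,854.40
Ending inventory: 74 @ $15.95 + 26 @ $17.15 + 252 @ $16.65 = $5,822.00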